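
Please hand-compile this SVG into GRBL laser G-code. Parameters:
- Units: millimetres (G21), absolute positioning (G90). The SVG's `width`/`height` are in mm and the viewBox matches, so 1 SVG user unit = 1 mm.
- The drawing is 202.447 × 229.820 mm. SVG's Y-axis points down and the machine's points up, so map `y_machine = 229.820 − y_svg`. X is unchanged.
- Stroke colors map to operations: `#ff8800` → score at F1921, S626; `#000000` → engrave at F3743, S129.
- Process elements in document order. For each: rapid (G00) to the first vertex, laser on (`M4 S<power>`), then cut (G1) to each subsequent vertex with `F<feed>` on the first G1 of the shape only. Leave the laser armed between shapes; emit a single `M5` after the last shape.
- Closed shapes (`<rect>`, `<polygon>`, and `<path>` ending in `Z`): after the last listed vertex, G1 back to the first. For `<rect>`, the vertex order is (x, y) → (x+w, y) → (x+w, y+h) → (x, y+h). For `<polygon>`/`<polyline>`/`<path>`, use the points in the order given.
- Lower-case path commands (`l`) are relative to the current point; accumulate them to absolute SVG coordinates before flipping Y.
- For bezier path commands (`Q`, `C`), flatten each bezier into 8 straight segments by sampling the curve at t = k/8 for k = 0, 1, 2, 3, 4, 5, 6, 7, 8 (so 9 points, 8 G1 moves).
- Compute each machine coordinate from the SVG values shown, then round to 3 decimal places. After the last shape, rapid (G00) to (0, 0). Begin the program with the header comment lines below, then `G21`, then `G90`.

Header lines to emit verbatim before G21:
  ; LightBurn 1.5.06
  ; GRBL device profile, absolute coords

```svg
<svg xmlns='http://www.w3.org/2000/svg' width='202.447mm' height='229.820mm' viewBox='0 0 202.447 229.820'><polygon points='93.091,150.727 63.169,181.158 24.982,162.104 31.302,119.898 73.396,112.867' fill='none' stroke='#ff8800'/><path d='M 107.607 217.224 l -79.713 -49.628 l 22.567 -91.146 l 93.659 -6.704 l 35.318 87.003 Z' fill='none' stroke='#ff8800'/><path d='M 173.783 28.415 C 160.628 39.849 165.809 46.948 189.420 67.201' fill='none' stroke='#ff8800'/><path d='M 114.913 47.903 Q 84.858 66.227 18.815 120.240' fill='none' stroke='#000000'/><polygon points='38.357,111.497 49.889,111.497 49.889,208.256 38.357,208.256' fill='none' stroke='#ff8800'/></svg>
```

1 u = 1 mm; y_m = 229.820 − y.

[1] `<polygon>` regular polygon, #ff8800→score S626 F1921: (93.091,79.093) → (63.169,48.662) → (24.982,67.716) → (31.302,109.922) → (73.396,116.953) → (93.091,79.093) (closed)

[2] `<path>` regular polygon, #ff8800→score S626 F1921: (107.607,12.596) → (27.894,62.224) → (50.461,153.370) → (144.120,160.074) → (179.438,73.071) → (107.607,12.596) (closed)

[3] `<path>` cubic bezier, #ff8800→score S626 F1921: (173.783,201.405) → (169.710,197.286) → (167.356,193.369) → (166.724,189.448) → (167.814,185.319) → (170.628,180.777) → (175.166,175.616) → (181.430,169.631) → (189.420,162.619)

[4] `<path>` quadratic bezier, #000000→engrave S129 F3743: (114.913,181.917) → (106.837,176.778) → (97.636,170.524) → (87.311,163.155) → (75.861,154.671) → (63.286,145.071) → (49.587,134.356) → (34.763,122.526) → (18.815,109.580)

[5] `<polygon>` rectangle, #ff8800→score S626 F1921: (38.357,118.323) → (49.889,118.323) → (49.889,21.564) → (38.357,21.564) → (38.357,118.323) (closed)

; LightBurn 1.5.06
; GRBL device profile, absolute coords
G21
G90
G00 X93.091 Y79.093
M4 S626
G1 X63.169 Y48.662 F1921
G1 X24.982 Y67.716
G1 X31.302 Y109.922
G1 X73.396 Y116.953
G1 X93.091 Y79.093
G00 X107.607 Y12.596
M4 S626
G1 X27.894 Y62.224 F1921
G1 X50.461 Y153.370
G1 X144.120 Y160.074
G1 X179.438 Y73.071
G1 X107.607 Y12.596
G00 X173.783 Y201.405
M4 S626
G1 X169.710 Y197.286 F1921
G1 X167.356 Y193.369
G1 X166.724 Y189.448
G1 X167.814 Y185.319
G1 X170.628 Y180.777
G1 X175.166 Y175.616
G1 X181.430 Y169.631
G1 X189.420 Y162.619
G00 X114.913 Y181.917
M4 S129
G1 X106.837 Y176.778 F3743
G1 X97.636 Y170.524
G1 X87.311 Y163.155
G1 X75.861 Y154.671
G1 X63.286 Y145.071
G1 X49.587 Y134.356
G1 X34.763 Y122.526
G1 X18.815 Y109.580
G00 X38.357 Y118.323
M4 S626
G1 X49.889 Y118.323 F1921
G1 X49.889 Y21.564
G1 X38.357 Y21.564
G1 X38.357 Y118.323
M5
G00 X0.000 Y0.000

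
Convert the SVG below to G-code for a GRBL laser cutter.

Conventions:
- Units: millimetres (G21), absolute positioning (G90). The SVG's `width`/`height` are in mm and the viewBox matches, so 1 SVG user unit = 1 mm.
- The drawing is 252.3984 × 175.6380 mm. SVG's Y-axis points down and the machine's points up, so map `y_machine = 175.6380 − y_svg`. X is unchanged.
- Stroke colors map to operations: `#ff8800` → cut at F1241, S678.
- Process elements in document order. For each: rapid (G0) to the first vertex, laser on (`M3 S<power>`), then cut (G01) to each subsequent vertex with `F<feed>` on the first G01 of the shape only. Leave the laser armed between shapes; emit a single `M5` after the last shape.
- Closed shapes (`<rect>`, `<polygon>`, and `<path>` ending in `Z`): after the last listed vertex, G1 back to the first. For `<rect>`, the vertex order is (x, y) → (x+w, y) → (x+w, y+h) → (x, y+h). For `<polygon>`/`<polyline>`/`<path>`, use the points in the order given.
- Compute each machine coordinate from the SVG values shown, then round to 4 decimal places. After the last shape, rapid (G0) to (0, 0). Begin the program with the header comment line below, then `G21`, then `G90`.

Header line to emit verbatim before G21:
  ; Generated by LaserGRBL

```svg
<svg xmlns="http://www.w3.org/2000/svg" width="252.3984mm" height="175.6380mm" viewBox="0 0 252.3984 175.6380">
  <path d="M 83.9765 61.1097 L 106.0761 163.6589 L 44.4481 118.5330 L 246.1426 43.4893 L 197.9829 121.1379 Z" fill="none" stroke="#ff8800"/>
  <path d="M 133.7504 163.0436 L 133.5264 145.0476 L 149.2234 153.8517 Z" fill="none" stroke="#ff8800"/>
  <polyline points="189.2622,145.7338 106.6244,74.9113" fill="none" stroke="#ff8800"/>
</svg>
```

; Generated by LaserGRBL
G21
G90
G0 X83.9765 Y114.5283
M3 S678
G01 X106.0761 Y11.9791 F1241
G01 X44.4481 Y57.1050
G01 X246.1426 Y132.1487
G01 X197.9829 Y54.5001
G01 X83.9765 Y114.5283
G0 X133.7504 Y12.5944
M3 S678
G01 X133.5264 Y30.5904 F1241
G01 X149.2234 Y21.7863
G01 X133.7504 Y12.5944
G0 X189.2622 Y29.9042
M3 S678
G01 X106.6244 Y100.7267 F1241
M5
G0 X0.0000 Y0.0000

Since the viewBox matches the mm dimensions, user units are millimetres directly. The only transform is the Y-flip y_m = 175.6380 − y_svg.

Shape 1 is a closed polygon drawn with `<path>`. Its stroke #ff8800 means cut at S678, F1241. After flipping Y the toolpath is (83.9765,114.5283) → (106.0761,11.9791) → (44.4481,57.1050) → (246.1426,132.1487) → (197.9829,54.5001) → (83.9765,114.5283), returning to the start.

Shape 2 is a regular polygon drawn with `<path>`. Its stroke #ff8800 means cut at S678, F1241. After flipping Y the toolpath is (133.7504,12.5944) → (133.5264,30.5904) → (149.2234,21.7863) → (133.7504,12.5944), returning to the start.

Shape 3 is a line segment drawn with `<polyline>`. Its stroke #ff8800 means cut at S678, F1241. After flipping Y the toolpath is (189.2622,29.9042) → (106.6244,100.7267).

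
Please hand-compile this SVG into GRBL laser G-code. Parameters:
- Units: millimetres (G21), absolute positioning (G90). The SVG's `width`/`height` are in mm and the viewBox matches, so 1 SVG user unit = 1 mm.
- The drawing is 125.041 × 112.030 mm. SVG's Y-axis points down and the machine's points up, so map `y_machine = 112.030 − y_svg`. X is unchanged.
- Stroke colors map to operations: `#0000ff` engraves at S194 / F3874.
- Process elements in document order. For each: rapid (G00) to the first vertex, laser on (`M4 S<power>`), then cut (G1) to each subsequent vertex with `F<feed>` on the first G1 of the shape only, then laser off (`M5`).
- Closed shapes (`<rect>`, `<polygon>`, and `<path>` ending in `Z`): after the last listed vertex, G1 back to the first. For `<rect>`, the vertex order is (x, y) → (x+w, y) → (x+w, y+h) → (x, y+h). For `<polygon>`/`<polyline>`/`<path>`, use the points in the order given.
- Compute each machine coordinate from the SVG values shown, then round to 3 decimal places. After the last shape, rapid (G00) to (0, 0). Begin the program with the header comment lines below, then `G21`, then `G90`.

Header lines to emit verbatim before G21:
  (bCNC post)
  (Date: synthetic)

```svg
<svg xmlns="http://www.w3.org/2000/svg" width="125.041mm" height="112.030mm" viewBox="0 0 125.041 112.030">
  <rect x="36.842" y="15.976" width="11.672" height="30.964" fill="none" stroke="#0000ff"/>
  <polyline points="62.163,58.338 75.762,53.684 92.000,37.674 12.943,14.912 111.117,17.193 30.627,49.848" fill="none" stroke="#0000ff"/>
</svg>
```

1 u = 1 mm; y_m = 112.030 − y.

[1] `<rect>` rectangle, #0000ff→engrave S194 F3874: (36.842,96.054) → (48.514,96.054) → (48.514,65.090) → (36.842,65.090) → (36.842,96.054) (closed)

[2] `<polyline>` open polyline, #0000ff→engrave S194 F3874: (62.163,53.692) → (75.762,58.346) → (92.000,74.356) → (12.943,97.118) → (111.117,94.837) → (30.627,62.182)

(bCNC post)
(Date: synthetic)
G21
G90
G00 X36.842 Y96.054
M4 S194
G1 X48.514 Y96.054 F3874
G1 X48.514 Y65.090
G1 X36.842 Y65.090
G1 X36.842 Y96.054
M5
G00 X62.163 Y53.692
M4 S194
G1 X75.762 Y58.346 F3874
G1 X92.000 Y74.356
G1 X12.943 Y97.118
G1 X111.117 Y94.837
G1 X30.627 Y62.182
M5
G00 X0.000 Y0.000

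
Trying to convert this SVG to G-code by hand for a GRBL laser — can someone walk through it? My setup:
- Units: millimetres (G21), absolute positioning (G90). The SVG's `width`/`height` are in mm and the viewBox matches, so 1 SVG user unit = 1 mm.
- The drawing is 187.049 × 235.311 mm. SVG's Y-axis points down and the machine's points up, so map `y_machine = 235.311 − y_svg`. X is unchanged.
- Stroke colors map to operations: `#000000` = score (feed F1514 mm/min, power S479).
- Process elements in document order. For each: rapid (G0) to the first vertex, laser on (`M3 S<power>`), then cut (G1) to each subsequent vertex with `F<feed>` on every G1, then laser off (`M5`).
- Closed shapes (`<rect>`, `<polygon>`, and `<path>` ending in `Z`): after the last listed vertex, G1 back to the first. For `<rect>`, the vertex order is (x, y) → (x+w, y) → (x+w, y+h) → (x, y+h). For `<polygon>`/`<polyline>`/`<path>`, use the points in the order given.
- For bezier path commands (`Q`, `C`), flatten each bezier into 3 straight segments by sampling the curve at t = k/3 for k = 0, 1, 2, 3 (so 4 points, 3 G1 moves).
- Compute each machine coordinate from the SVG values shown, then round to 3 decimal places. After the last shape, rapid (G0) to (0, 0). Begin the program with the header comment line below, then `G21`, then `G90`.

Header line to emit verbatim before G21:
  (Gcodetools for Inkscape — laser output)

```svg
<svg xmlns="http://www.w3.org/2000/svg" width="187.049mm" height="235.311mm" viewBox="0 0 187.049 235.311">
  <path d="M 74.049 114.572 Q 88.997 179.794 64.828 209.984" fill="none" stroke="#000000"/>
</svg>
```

viewBox `0 0 187.049 235.311` with mm width/height → 1 unit = 1 mm. Flip: y_m = 235.311 − y_svg.

**Shape 1** — `<path>` quadratic bezier, stroke `#000000` → score (S479, F1514). Control points (SVG): P0=(74.049,114.572), P1=(88.997,179.794), P2=(64.828,209.984); sampled at t=k/3. Machine vertices: (74.049,120.739) → (79.668,81.150) → (76.594,49.346) → (64.828,25.327). Open path.

(Gcodetools for Inkscape — laser output)
G21
G90
G0 X74.049 Y120.739
M3 S479
G1 X79.668 Y81.150 F1514
G1 X76.594 Y49.346 F1514
G1 X64.828 Y25.327 F1514
M5
G0 X0.000 Y0.000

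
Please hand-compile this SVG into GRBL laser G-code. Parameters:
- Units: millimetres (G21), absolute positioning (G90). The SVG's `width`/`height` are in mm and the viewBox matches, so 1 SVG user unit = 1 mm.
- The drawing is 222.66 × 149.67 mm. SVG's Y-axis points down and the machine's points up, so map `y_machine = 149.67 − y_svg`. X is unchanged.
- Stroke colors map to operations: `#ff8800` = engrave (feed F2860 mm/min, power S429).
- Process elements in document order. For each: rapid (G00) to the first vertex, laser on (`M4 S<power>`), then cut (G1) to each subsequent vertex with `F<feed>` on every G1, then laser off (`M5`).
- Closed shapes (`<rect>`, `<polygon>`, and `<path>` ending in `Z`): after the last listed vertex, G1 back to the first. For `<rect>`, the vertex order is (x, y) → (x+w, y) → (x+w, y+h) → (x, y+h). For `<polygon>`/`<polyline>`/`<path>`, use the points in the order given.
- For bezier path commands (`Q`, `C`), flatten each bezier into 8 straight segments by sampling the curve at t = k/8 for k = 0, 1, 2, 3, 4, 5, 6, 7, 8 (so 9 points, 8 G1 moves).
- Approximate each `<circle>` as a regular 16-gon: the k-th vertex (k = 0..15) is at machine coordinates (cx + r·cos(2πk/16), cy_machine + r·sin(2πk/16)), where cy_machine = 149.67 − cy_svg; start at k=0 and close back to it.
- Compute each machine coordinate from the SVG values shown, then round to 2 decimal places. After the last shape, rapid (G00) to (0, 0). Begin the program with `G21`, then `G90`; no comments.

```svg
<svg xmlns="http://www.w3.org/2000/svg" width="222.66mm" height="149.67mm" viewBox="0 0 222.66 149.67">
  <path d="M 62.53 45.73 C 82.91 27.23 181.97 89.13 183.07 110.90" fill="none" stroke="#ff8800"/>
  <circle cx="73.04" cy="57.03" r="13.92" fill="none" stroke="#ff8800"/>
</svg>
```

viewBox `0 0 222.66 149.67` with mm width/height → 1 unit = 1 mm. Flip: y_m = 149.67 − y_svg.

**Shape 1** — `<path>` cubic bezier, stroke `#ff8800` → engrave (S429, F2860). Control points (SVG): P0=(62.53,45.73), P1=(82.91,27.23), P2=(181.97,89.13), P3=(183.07,110.90); sampled at t=k/8. Machine vertices: (62.53,103.94) → (73.52,107.34) → (89.81,104.62) → (109.34,97.19) → (130.03,86.46) → (149.82,73.84) → (166.64,60.74) → (178.41,48.58) → (183.07,38.77). Open path.

**Shape 2** — `<circle>` circle, stroke `#ff8800` → engrave (S429, F2860). Machine vertices: (86.96,92.64) → (85.90,97.97) → (82.88,102.48) → (78.37,105.50) → (73.04,106.56) → (67.71,105.50) → (63.20,102.48) → (60.18,97.97) → (59.12,92.64) → (60.18,87.31) → (63.20,82.80) → (67.71,79.78) → (73.04,78.72) → (78.37,79.78) → (82.88,82.80) → (85.90,87.31) → (86.96,92.64). Closed: final G1 returns to the first vertex.

G21
G90
G00 X62.53 Y103.94
M4 S429
G1 X73.52 Y107.34 F2860
G1 X89.81 Y104.62 F2860
G1 X109.34 Y97.19 F2860
G1 X130.03 Y86.46 F2860
G1 X149.82 Y73.84 F2860
G1 X166.64 Y60.74 F2860
G1 X178.41 Y48.58 F2860
G1 X183.07 Y38.77 F2860
M5
G00 X86.96 Y92.64
M4 S429
G1 X85.90 Y97.97 F2860
G1 X82.88 Y102.48 F2860
G1 X78.37 Y105.50 F2860
G1 X73.04 Y106.56 F2860
G1 X67.71 Y105.50 F2860
G1 X63.20 Y102.48 F2860
G1 X60.18 Y97.97 F2860
G1 X59.12 Y92.64 F2860
G1 X60.18 Y87.31 F2860
G1 X63.20 Y82.80 F2860
G1 X67.71 Y79.78 F2860
G1 X73.04 Y78.72 F2860
G1 X78.37 Y79.78 F2860
G1 X82.88 Y82.80 F2860
G1 X85.90 Y87.31 F2860
G1 X86.96 Y92.64 F2860
M5
G00 X0.00 Y0.00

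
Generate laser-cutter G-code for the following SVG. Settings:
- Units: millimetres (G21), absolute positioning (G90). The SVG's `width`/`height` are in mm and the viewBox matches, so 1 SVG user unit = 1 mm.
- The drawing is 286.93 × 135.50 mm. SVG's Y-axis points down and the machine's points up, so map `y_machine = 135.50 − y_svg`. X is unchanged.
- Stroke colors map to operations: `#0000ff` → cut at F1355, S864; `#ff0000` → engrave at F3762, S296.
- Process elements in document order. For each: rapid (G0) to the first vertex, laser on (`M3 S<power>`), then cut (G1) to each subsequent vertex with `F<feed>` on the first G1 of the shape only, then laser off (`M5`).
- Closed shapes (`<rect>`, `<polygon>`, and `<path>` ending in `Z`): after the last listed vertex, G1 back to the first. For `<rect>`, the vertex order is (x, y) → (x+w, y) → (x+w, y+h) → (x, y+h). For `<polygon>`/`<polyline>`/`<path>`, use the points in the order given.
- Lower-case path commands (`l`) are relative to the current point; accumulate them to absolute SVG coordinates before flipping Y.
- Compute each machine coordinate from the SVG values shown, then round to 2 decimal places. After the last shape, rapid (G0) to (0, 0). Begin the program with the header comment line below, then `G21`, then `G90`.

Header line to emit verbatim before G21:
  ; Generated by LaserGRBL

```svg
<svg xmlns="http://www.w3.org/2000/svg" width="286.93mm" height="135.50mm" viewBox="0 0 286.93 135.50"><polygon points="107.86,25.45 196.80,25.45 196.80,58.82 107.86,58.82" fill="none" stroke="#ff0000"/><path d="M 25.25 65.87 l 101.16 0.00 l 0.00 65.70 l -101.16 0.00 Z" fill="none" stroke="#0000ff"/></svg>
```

; Generated by LaserGRBL
G21
G90
G0 X107.86 Y110.05
M3 S296
G1 X196.80 Y110.05 F3762
G1 X196.80 Y76.68
G1 X107.86 Y76.68
G1 X107.86 Y110.05
M5
G0 X25.25 Y69.63
M3 S864
G1 X126.41 Y69.63 F1355
G1 X126.41 Y3.93
G1 X25.25 Y3.93
G1 X25.25 Y69.63
M5
G0 X0.00 Y0.00

Since the viewBox matches the mm dimensions, user units are millimetres directly. The only transform is the Y-flip y_m = 135.50 − y_svg.

Shape 1 is a rectangle drawn with `<polygon>`. Its stroke #ff0000 means engrave at S296, F3762. After flipping Y the toolpath is (107.86,110.05) → (196.80,110.05) → (196.80,76.68) → (107.86,76.68) → (107.86,110.05), returning to the start.

Shape 2 is a rectangle drawn with `<path>`. Its stroke #0000ff means cut at S864, F1355. After flipping Y the toolpath is (25.25,69.63) → (126.41,69.63) → (126.41,3.93) → (25.25,3.93) → (25.25,69.63), returning to the start.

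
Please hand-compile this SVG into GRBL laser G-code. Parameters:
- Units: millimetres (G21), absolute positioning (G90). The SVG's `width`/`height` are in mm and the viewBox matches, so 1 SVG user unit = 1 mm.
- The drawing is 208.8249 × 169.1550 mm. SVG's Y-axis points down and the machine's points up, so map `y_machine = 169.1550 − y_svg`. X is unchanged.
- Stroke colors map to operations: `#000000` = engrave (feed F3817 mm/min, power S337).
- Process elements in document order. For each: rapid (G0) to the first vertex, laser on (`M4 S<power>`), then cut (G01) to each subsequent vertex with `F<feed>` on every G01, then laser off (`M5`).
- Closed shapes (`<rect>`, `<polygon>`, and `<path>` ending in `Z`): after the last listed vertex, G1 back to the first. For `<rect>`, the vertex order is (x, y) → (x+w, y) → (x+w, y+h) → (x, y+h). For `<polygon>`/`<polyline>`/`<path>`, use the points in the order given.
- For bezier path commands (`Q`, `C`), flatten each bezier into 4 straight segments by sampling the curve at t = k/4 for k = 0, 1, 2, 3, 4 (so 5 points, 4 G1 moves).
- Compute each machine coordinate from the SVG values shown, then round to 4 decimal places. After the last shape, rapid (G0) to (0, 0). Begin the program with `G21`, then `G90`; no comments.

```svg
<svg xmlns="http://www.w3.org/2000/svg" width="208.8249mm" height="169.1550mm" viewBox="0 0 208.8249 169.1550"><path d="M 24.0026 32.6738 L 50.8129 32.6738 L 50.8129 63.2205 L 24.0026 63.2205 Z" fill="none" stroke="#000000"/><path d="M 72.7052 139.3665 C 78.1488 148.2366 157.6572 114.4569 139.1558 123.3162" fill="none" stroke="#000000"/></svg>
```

viewBox `0 0 208.8249 169.1550` with mm width/height → 1 unit = 1 mm. Flip: y_m = 169.1550 − y_svg.

**Shape 1** — `<path>` rectangle, stroke `#000000` → engrave (S337, F3817). Machine vertices: (24.0026,136.4812) → (50.8129,136.4812) → (50.8129,105.9345) → (24.0026,105.9345) → (24.0026,136.4812). Closed: final G1 returns to the first vertex.

**Shape 2** — `<path>` cubic bezier, stroke `#000000` → engrave (S337, F3817). Control points (SVG): P0=(72.7052,139.3665), P1=(78.1488,148.2366), P2=(157.6572,114.4569), P3=(139.1558,123.3162); sampled at t=k/4. Machine vertices: (72.7052,29.7885) → (87.9864,29.8001) → (114.9099,37.8096) → (137.3437,45.8211) → (139.1558,45.8388). Open path.

G21
G90
G0 X24.0026 Y136.4812
M4 S337
G01 X50.8129 Y136.4812 F3817
G01 X50.8129 Y105.9345 F3817
G01 X24.0026 Y105.9345 F3817
G01 X24.0026 Y136.4812 F3817
M5
G0 X72.7052 Y29.7885
M4 S337
G01 X87.9864 Y29.8001 F3817
G01 X114.9099 Y37.8096 F3817
G01 X137.3437 Y45.8211 F3817
G01 X139.1558 Y45.8388 F3817
M5
G0 X0.0000 Y0.0000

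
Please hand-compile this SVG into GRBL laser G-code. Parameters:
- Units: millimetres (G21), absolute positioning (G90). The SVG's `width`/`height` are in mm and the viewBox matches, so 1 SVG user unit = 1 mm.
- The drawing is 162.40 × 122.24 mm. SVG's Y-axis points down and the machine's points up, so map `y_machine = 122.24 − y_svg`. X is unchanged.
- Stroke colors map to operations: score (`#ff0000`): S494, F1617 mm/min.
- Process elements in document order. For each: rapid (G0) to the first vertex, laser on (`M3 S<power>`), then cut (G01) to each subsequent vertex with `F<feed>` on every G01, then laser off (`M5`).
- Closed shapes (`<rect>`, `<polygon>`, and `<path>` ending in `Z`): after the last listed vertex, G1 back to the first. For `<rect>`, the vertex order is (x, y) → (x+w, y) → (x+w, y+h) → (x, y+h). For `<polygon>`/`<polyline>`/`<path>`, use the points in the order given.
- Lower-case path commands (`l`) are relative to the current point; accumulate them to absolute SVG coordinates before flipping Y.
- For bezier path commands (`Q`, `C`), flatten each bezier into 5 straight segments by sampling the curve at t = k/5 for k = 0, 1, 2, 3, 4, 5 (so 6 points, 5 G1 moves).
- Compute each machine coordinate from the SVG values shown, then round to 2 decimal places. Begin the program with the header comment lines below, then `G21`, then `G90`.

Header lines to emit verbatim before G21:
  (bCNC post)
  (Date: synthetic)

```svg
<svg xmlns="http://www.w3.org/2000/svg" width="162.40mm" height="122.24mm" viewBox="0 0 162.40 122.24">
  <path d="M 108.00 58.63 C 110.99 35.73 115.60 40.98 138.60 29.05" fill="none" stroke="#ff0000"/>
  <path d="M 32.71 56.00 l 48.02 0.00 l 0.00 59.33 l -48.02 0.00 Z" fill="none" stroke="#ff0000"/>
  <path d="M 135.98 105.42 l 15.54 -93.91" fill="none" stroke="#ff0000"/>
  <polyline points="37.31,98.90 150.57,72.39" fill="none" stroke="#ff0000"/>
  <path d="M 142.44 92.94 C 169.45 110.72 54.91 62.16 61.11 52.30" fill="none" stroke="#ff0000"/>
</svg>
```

viewBox `0 0 162.40 122.24` with mm width/height → 1 unit = 1 mm. Flip: y_m = 122.24 − y_svg.

**Shape 1** — `<path>` cubic bezier, stroke `#ff0000` → score (S494, F1617). Control points (SVG): P0=(108.00,58.63), P1=(110.99,35.73), P2=(115.60,40.98), P3=(138.60,29.05); sampled at t=k/5. Machine vertices: (108.00,63.61) → (110.12,74.33) → (113.44,80.48) → (118.75,84.22) → (126.87,87.73) → (138.60,93.19). Open path.

**Shape 2** — `<path>` rectangle, stroke `#ff0000` → score (S494, F1617). Machine vertices: (32.71,66.24) → (80.73,66.24) → (80.73,6.91) → (32.71,6.91) → (32.71,66.24). Closed: final G1 returns to the first vertex.

**Shape 3** — `<path>` line segment, stroke `#ff0000` → score (S494, F1617). Machine vertices: (135.98,16.82) → (151.52,110.73). Open path.

**Shape 4** — `<polyline>` line segment, stroke `#ff0000` → score (S494, F1617). Machine vertices: (37.31,23.34) → (150.57,49.85). Open path.

**Shape 5** — `<path>` cubic bezier, stroke `#ff0000` → score (S494, F1617). Control points (SVG): P0=(142.44,92.94), P1=(169.45,110.72), P2=(54.91,62.16), P3=(61.11,52.30); sampled at t=k/5. Machine vertices: (142.44,29.30) → (143.76,25.75) → (123.69,33.08) → (94.84,46.25) → (69.78,60.22) → (61.11,69.94). Open path.

(bCNC post)
(Date: synthetic)
G21
G90
G0 X108.00 Y63.61
M3 S494
G01 X110.12 Y74.33 F1617
G01 X113.44 Y80.48 F1617
G01 X118.75 Y84.22 F1617
G01 X126.87 Y87.73 F1617
G01 X138.60 Y93.19 F1617
M5
G0 X32.71 Y66.24
M3 S494
G01 X80.73 Y66.24 F1617
G01 X80.73 Y6.91 F1617
G01 X32.71 Y6.91 F1617
G01 X32.71 Y66.24 F1617
M5
G0 X135.98 Y16.82
M3 S494
G01 X151.52 Y110.73 F1617
M5
G0 X37.31 Y23.34
M3 S494
G01 X150.57 Y49.85 F1617
M5
G0 X142.44 Y29.30
M3 S494
G01 X143.76 Y25.75 F1617
G01 X123.69 Y33.08 F1617
G01 X94.84 Y46.25 F1617
G01 X69.78 Y60.22 F1617
G01 X61.11 Y69.94 F1617
M5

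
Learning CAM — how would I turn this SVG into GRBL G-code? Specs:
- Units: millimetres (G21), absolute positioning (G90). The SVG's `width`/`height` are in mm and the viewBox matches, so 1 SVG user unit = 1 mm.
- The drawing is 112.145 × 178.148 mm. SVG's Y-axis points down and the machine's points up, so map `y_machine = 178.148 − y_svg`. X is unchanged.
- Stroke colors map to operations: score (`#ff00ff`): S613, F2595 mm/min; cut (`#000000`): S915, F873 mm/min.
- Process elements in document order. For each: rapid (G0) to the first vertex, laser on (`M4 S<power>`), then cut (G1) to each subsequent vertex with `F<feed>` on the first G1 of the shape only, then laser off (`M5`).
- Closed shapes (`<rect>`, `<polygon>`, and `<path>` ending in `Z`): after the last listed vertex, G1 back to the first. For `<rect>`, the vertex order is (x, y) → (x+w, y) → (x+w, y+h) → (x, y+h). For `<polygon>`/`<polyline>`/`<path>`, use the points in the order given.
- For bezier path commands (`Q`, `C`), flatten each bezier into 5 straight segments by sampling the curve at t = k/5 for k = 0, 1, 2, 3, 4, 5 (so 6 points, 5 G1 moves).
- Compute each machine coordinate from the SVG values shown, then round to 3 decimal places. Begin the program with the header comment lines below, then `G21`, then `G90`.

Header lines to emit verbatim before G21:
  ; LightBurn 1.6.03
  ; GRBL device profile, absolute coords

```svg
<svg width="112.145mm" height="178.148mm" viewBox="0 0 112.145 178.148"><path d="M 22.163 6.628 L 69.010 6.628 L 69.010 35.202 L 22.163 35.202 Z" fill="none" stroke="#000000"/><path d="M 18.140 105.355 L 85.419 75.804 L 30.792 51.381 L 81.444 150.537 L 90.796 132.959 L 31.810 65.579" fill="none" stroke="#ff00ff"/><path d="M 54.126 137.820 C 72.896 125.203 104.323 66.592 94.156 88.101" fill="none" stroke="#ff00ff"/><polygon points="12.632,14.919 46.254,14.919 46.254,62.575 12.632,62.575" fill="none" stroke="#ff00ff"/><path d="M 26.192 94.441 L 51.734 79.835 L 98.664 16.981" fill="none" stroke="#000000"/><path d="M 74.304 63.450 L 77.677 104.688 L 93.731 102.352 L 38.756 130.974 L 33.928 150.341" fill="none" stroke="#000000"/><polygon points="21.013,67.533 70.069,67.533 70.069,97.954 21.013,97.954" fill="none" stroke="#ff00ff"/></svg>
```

; LightBurn 1.6.03
; GRBL device profile, absolute coords
G21
G90
G0 X22.163 Y171.520
M4 S915
G1 X69.010 Y171.520 F873
G1 X69.010 Y142.946
G1 X22.163 Y142.946
G1 X22.163 Y171.520
M5
G0 X18.140 Y72.793
M4 S613
G1 X85.419 Y102.344 F2595
G1 X30.792 Y126.767
G1 X81.444 Y27.611
G1 X90.796 Y45.189
G1 X31.810 Y112.569
M5
G0 X54.126 Y40.328
M4 S613
G1 X66.473 Y52.409 F2595
G1 X79.253 Y69.474
G1 X89.863 Y85.471
G1 X95.699 Y94.347
G1 X94.156 Y90.047
M5
G0 X12.632 Y163.229
M4 S613
G1 X46.254 Y163.229 F2595
G1 X46.254 Y115.573
G1 X12.632 Y115.573
G1 X12.632 Y163.229
M5
G0 X26.192 Y83.707
M4 S915
G1 X51.734 Y98.313 F873
G1 X98.664 Y161.167
M5
G0 X74.304 Y114.698
M4 S915
G1 X77.677 Y73.460 F873
G1 X93.731 Y75.796
G1 X38.756 Y47.174
G1 X33.928 Y27.807
M5
G0 X21.013 Y110.615
M4 S613
G1 X70.069 Y110.615 F2595
G1 X70.069 Y80.194
G1 X21.013 Y80.194
G1 X21.013 Y110.615
M5

Since the viewBox matches the mm dimensions, user units are millimetres directly. The only transform is the Y-flip y_m = 178.148 − y_svg.

Shape 1 is a rectangle drawn with `<path>`. Its stroke #000000 means cut at S915, F873. After flipping Y the toolpath is (22.163,171.520) → (69.010,171.520) → (69.010,142.946) → (22.163,142.946) → (22.163,171.520), returning to the start.

Shape 2 is a open polyline drawn with `<path>`. Its stroke #ff00ff means score at S613, F2595. After flipping Y the toolpath is (18.140,72.793) → (85.419,102.344) → (30.792,126.767) → (81.444,27.611) → (90.796,45.189) → (31.810,112.569).

Shape 3 is a cubic bezier drawn with `<path>`. Its stroke #ff00ff means score at S613, F2595. After flipping Y the toolpath is (54.126,40.328) → (66.473,52.409) → (79.253,69.474) → (89.863,85.471) → (95.699,94.347) → (94.156,90.047).

Shape 4 is a rectangle drawn with `<polygon>`. Its stroke #ff00ff means score at S613, F2595. After flipping Y the toolpath is (12.632,163.229) → (46.254,163.229) → (46.254,115.573) → (12.632,115.573) → (12.632,163.229), returning to the start.

Shape 5 is a open polyline drawn with `<path>`. Its stroke #000000 means cut at S915, F873. After flipping Y the toolpath is (26.192,83.707) → (51.734,98.313) → (98.664,161.167).

Shape 6 is a open polyline drawn with `<path>`. Its stroke #000000 means cut at S915, F873. After flipping Y the toolpath is (74.304,114.698) → (77.677,73.460) → (93.731,75.796) → (38.756,47.174) → (33.928,27.807).

Shape 7 is a rectangle drawn with `<polygon>`. Its stroke #ff00ff means score at S613, F2595. After flipping Y the toolpath is (21.013,110.615) → (70.069,110.615) → (70.069,80.194) → (21.013,80.194) → (21.013,110.615), returning to the start.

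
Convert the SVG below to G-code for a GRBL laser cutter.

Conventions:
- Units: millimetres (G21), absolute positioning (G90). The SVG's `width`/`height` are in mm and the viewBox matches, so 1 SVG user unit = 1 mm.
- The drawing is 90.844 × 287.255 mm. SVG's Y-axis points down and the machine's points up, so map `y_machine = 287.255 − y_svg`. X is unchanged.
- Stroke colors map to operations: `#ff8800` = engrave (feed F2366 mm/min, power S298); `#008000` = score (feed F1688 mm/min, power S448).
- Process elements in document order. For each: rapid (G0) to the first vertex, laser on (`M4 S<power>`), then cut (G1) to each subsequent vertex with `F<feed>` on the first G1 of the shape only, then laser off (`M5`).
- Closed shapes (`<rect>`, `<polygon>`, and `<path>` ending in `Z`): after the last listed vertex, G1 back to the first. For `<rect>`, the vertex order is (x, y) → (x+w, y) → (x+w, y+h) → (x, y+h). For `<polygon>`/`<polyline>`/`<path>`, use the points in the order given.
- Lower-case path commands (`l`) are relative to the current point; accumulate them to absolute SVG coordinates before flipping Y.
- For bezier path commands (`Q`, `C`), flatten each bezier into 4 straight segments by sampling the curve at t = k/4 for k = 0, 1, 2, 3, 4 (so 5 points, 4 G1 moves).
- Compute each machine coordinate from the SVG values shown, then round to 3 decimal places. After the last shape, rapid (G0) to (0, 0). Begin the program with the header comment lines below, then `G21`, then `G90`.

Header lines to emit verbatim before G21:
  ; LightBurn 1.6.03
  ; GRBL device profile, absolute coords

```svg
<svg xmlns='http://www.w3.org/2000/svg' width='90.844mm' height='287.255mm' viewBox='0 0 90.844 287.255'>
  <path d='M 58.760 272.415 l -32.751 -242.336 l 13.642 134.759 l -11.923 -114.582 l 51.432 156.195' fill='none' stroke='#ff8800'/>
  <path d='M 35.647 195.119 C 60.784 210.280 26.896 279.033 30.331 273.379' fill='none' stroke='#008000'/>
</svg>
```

1 u = 1 mm; y_m = 287.255 − y.

[1] `<path>` open polyline, #ff8800→engrave S298 F2366: (58.760,14.840) → (26.009,257.176) → (39.651,122.417) → (27.728,236.999) → (79.160,80.804)

[2] `<path>` cubic bezier, #008000→score S448 F1688: (35.647,92.136) → (44.938,72.717) → (41.127,45.200) → (33.247,21.587) → (30.331,13.876)

; LightBurn 1.6.03
; GRBL device profile, absolute coords
G21
G90
G0 X58.760 Y14.840
M4 S298
G1 X26.009 Y257.176 F2366
G1 X39.651 Y122.417
G1 X27.728 Y236.999
G1 X79.160 Y80.804
M5
G0 X35.647 Y92.136
M4 S448
G1 X44.938 Y72.717 F1688
G1 X41.127 Y45.200
G1 X33.247 Y21.587
G1 X30.331 Y13.876
M5
G0 X0.000 Y0.000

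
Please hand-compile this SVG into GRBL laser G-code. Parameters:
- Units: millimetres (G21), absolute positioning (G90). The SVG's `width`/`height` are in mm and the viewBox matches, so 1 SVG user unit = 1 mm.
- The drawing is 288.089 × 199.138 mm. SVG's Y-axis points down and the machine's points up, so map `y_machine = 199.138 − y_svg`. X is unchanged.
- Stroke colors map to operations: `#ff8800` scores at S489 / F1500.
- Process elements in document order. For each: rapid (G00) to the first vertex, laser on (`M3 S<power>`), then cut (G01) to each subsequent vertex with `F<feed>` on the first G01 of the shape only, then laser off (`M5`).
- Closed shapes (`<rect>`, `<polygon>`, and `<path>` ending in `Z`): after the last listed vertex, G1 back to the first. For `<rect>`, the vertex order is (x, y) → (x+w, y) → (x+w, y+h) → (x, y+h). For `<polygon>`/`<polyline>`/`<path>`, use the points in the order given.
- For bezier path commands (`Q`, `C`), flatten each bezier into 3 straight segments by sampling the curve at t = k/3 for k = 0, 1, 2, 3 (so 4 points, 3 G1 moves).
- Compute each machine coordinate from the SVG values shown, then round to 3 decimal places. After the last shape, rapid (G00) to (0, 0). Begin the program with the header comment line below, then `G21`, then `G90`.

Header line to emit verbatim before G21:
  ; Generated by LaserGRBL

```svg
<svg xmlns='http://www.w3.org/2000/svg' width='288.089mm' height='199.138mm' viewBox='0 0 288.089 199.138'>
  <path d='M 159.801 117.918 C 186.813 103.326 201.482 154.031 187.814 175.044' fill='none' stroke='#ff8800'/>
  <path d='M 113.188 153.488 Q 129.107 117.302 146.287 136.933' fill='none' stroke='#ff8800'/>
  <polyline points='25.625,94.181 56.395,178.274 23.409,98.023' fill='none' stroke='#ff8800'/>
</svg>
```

; Generated by LaserGRBL
G21
G90
G00 X159.801 Y81.220
M3 S489
G01 X182.106 Y77.564 F1500
G01 X192.629 Y51.486
G01 X187.814 Y24.094
M5
G00 X113.188 Y45.650
M3 S489
G01 X123.941 Y63.572 F1500
G01 X134.974 Y69.090
G01 X146.287 Y62.205
M5
G00 X25.625 Y104.957
M3 S489
G01 X56.395 Y20.864 F1500
G01 X23.409 Y101.115
M5
G00 X0.000 Y0.000

1 u = 1 mm; y_m = 199.138 − y.

[1] `<path>` cubic bezier, #ff8800→score S489 F1500: (159.801,81.220) → (182.106,77.564) → (192.629,51.486) → (187.814,24.094)

[2] `<path>` quadratic bezier, #ff8800→score S489 F1500: (113.188,45.650) → (123.941,63.572) → (134.974,69.090) → (146.287,62.205)

[3] `<polyline>` open polyline, #ff8800→score S489 F1500: (25.625,104.957) → (56.395,20.864) → (23.409,101.115)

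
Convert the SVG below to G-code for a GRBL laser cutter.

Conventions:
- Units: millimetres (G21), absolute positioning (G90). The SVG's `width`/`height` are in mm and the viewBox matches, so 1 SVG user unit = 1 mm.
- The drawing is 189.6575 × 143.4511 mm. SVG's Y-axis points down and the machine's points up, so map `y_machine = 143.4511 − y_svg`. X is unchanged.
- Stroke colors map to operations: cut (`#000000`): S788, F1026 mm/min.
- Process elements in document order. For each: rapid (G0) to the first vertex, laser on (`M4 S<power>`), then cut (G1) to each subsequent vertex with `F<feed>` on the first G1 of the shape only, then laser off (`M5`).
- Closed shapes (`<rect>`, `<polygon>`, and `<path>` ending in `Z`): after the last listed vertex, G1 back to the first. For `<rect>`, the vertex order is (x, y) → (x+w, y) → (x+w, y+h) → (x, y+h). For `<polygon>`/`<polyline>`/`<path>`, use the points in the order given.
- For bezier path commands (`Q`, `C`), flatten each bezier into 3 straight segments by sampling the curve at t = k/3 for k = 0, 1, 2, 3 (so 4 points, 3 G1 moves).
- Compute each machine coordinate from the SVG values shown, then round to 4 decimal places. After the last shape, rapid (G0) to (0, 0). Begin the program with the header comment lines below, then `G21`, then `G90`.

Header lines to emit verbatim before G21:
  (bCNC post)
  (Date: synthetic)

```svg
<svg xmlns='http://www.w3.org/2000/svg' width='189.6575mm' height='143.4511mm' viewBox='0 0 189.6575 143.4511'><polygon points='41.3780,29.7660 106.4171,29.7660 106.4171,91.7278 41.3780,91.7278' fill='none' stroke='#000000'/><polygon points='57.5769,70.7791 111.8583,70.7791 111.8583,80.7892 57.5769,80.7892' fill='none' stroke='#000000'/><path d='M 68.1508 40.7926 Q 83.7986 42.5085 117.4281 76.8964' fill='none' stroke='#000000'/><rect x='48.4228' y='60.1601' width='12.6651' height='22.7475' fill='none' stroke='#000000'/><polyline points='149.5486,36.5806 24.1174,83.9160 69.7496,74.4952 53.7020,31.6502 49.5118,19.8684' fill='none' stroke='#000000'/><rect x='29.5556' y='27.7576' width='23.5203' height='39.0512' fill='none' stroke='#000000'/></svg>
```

viewBox `0 0 189.6575 143.4511` with mm width/height → 1 unit = 1 mm. Flip: y_m = 143.4511 − y_svg.

**Shape 1** — `<polygon>` rectangle, stroke `#000000` → cut (S788, F1026). Machine vertices: (41.3780,113.6851) → (106.4171,113.6851) → (106.4171,51.7233) → (41.3780,51.7233) → (41.3780,113.6851). Closed: final G1 returns to the first vertex.

**Shape 2** — `<polygon>` rectangle, stroke `#000000` → cut (S788, F1026). Machine vertices: (57.5769,72.6720) → (111.8583,72.6720) → (111.8583,62.6619) → (57.5769,62.6619) → (57.5769,72.6720). Closed: final G1 returns to the first vertex.

**Shape 3** — `<path>` quadratic bezier, stroke `#000000` → cut (S788, F1026). Control points (SVG): P0=(68.1508,40.7926), P1=(83.7986,42.5085), P2=(117.4281,76.8964); sampled at t=k/3. Machine vertices: (68.1508,102.6585) → (80.5806,97.8843) → (97.0064,85.8497) → (117.4281,66.5547). Open path.

**Shape 4** — `<rect>` rectangle, stroke `#000000` → cut (S788, F1026). Machine vertices: (48.4228,83.2910) → (61.0879,83.2910) → (61.0879,60.5435) → (48.4228,60.5435) → (48.4228,83.2910). Closed: final G1 returns to the first vertex.

**Shape 5** — `<polyline>` open polyline, stroke `#000000` → cut (S788, F1026). Machine vertices: (149.5486,106.8705) → (24.1174,59.5351) → (69.7496,68.9559) → (53.7020,111.8009) → (49.5118,123.5827). Open path.

**Shape 6** — `<rect>` rectangle, stroke `#000000` → cut (S788, F1026). Machine vertices: (29.5556,115.6935) → (53.0759,115.6935) → (53.0759,76.6423) → (29.5556,76.6423) → (29.5556,115.6935). Closed: final G1 returns to the first vertex.

(bCNC post)
(Date: synthetic)
G21
G90
G0 X41.3780 Y113.6851
M4 S788
G1 X106.4171 Y113.6851 F1026
G1 X106.4171 Y51.7233
G1 X41.3780 Y51.7233
G1 X41.3780 Y113.6851
M5
G0 X57.5769 Y72.6720
M4 S788
G1 X111.8583 Y72.6720 F1026
G1 X111.8583 Y62.6619
G1 X57.5769 Y62.6619
G1 X57.5769 Y72.6720
M5
G0 X68.1508 Y102.6585
M4 S788
G1 X80.5806 Y97.8843 F1026
G1 X97.0064 Y85.8497
G1 X117.4281 Y66.5547
M5
G0 X48.4228 Y83.2910
M4 S788
G1 X61.0879 Y83.2910 F1026
G1 X61.0879 Y60.5435
G1 X48.4228 Y60.5435
G1 X48.4228 Y83.2910
M5
G0 X149.5486 Y106.8705
M4 S788
G1 X24.1174 Y59.5351 F1026
G1 X69.7496 Y68.9559
G1 X53.7020 Y111.8009
G1 X49.5118 Y123.5827
M5
G0 X29.5556 Y115.6935
M4 S788
G1 X53.0759 Y115.6935 F1026
G1 X53.0759 Y76.6423
G1 X29.5556 Y76.6423
G1 X29.5556 Y115.6935
M5
G0 X0.0000 Y0.0000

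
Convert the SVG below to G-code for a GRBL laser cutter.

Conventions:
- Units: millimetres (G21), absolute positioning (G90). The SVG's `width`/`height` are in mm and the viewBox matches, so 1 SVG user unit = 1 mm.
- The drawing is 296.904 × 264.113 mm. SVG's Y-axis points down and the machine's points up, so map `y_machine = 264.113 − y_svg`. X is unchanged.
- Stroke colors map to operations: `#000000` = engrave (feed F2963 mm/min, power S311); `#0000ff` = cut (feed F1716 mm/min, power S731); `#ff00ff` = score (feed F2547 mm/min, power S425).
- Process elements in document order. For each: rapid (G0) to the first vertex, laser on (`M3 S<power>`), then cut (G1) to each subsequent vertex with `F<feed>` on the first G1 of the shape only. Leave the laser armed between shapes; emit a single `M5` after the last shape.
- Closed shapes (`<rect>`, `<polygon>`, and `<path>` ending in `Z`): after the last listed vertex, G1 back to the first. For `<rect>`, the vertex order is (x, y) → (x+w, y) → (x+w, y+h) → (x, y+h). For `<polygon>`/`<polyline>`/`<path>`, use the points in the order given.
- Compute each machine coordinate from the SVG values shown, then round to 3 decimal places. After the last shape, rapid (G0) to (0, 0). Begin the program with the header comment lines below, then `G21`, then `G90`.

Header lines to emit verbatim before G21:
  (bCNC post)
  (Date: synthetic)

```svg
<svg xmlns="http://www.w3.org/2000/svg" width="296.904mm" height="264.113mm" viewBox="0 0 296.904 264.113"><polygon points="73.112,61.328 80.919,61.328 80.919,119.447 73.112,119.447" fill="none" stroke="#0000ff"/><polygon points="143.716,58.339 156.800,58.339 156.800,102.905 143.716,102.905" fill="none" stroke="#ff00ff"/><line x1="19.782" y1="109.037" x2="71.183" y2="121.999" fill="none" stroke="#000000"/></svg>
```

viewBox `0 0 296.904 264.113` with mm width/height → 1 unit = 1 mm. Flip: y_m = 264.113 − y_svg.

**Shape 1** — `<polygon>` rectangle, stroke `#0000ff` → cut (S731, F1716). Machine vertices: (73.112,202.785) → (80.919,202.785) → (80.919,144.666) → (73.112,144.666) → (73.112,202.785). Closed: final G1 returns to the first vertex.

**Shape 2** — `<polygon>` rectangle, stroke `#ff00ff` → score (S425, F2547). Machine vertices: (143.716,205.774) → (156.800,205.774) → (156.800,161.208) → (143.716,161.208) → (143.716,205.774). Closed: final G1 returns to the first vertex.

**Shape 3** — `<line>` line segment, stroke `#000000` → engrave (S311, F2963). Machine vertices: (19.782,155.076) → (71.183,142.114). Open path.

(bCNC post)
(Date: synthetic)
G21
G90
G0 X73.112 Y202.785
M3 S731
G1 X80.919 Y202.785 F1716
G1 X80.919 Y144.666
G1 X73.112 Y144.666
G1 X73.112 Y202.785
G0 X143.716 Y205.774
M3 S425
G1 X156.800 Y205.774 F2547
G1 X156.800 Y161.208
G1 X143.716 Y161.208
G1 X143.716 Y205.774
G0 X19.782 Y155.076
M3 S311
G1 X71.183 Y142.114 F2963
M5
G0 X0.000 Y0.000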